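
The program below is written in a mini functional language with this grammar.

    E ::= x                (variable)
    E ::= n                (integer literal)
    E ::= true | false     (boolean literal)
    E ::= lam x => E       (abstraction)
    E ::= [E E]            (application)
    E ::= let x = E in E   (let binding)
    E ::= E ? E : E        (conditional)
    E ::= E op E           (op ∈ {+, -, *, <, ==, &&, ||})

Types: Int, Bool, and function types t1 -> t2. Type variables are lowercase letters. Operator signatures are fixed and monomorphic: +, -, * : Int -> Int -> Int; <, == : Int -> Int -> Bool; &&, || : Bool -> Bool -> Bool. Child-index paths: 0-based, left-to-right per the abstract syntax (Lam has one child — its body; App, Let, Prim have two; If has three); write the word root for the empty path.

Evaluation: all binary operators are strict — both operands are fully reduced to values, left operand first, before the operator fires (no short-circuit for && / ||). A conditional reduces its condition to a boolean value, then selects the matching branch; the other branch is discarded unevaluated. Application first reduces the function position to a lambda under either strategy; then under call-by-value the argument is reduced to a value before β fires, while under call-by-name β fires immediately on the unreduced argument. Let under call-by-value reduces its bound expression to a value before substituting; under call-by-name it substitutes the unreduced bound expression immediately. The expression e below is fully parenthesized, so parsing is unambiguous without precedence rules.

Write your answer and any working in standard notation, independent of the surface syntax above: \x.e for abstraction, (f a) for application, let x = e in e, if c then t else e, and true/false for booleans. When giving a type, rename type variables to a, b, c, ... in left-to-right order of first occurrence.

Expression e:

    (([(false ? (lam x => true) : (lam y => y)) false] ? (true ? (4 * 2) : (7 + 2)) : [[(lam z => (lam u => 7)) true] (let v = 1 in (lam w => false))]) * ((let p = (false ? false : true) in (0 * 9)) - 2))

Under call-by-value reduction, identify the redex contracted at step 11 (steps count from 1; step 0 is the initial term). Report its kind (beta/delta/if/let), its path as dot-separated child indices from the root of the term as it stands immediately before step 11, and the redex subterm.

Answer: delta at root : (7 * -2)

Working:
step 0: ((if ((if false then (\x.true) else (\y.y)) false) then (if true then (4 * 2) else (7 + 2)) else (((\z.(\u.7)) true) (let v = 1 in (\w.false)))) * ((let p = (if false then false else true) in (0 * 9)) - 2))
step 1: [if@0.0.0] ((if ((\y.y) false) then (if true then (4 * 2) else (7 + 2)) else (((\z.(\u.7)) true) (let v = 1 in (\w.false)))) * ((let p = (if false then false else true) in (0 * 9)) - 2))
step 2: [beta@0.0] ((if false then (if true then (4 * 2) else (7 + 2)) else (((\z.(\u.7)) true) (let v = 1 in (\w.false)))) * ((let p = (if false then false else true) in (0 * 9)) - 2))
step 3: [if@0] ((((\z.(\u.7)) true) (let v = 1 in (\w.false))) * ((let p = (if false then false else true) in (0 * 9)) - 2))
step 4: [beta@0.0] (((\u.7) (let v = 1 in (\w.false))) * ((let p = (if false then false else true) in (0 * 9)) - 2))
step 5: [let@0.1] (((\u.7) (\w.false)) * ((let p = (if false then false else true) in (0 * 9)) - 2))
step 6: [beta@0] (7 * ((let p = (if false then false else true) in (0 * 9)) - 2))
step 7: [if@1.0.0] (7 * ((let p = true in (0 * 9)) - 2))
step 8: [let@1.0] (7 * ((0 * 9) - 2))
step 9: [delta@1.0] (7 * (0 - 2))
step 10: [delta@1] (7 * -2)
step 11: [delta@root] -14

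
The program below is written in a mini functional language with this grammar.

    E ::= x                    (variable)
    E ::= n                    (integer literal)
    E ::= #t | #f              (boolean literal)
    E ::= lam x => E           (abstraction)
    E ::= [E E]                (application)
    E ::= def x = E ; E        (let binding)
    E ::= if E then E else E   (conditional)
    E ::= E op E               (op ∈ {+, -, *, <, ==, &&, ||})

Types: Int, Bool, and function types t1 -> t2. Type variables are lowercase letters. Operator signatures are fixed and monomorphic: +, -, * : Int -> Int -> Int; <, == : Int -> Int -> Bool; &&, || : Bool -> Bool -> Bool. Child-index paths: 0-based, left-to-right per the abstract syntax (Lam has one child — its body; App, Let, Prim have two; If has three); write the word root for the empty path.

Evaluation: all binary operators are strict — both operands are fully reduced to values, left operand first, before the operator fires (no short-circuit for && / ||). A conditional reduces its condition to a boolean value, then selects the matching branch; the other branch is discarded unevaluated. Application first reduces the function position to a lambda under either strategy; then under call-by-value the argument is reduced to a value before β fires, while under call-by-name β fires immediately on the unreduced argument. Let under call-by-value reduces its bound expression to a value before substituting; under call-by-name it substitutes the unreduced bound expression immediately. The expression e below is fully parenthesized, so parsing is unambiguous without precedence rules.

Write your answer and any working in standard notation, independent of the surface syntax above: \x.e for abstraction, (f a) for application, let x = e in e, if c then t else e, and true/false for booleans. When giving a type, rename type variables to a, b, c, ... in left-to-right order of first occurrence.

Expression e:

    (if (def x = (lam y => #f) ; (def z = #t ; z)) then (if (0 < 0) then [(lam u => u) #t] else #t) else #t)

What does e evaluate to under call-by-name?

Answer: true

Derivation:
step 0: (if (let x = (\y.false) in (let z = true in z)) then (if (0 < 0) then ((\u.u) true) else true) else true)
step 1: [let@0] (if (let z = true in z) then (if (0 < 0) then ((\u.u) true) else true) else true)
step 2: [let@0] (if true then (if (0 < 0) then ((\u.u) true) else true) else true)
step 3: [if@root] (if (0 < 0) then ((\u.u) true) else true)
step 4: [delta@0] (if false then ((\u.u) true) else true)
step 5: [if@root] true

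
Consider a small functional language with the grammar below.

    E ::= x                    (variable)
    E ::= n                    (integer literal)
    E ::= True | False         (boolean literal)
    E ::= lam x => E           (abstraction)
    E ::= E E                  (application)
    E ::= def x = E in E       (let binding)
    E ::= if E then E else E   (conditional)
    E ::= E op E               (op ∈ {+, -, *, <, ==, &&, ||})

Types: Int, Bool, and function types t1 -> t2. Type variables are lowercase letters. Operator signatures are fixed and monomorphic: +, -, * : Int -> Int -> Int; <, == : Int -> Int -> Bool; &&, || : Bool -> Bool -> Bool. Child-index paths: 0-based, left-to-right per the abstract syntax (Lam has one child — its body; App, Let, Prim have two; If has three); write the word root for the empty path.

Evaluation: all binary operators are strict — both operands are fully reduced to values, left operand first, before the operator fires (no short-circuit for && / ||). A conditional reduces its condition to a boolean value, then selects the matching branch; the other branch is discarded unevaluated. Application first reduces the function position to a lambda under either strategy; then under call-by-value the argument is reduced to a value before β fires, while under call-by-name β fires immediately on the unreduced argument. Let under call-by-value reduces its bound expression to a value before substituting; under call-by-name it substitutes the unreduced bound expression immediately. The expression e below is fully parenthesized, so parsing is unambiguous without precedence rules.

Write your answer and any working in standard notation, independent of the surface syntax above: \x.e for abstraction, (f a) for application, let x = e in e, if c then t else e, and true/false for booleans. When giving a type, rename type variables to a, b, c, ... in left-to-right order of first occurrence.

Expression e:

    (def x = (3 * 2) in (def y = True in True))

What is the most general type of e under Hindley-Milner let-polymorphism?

Answer: Bool

Trace:
  unify Int ~ Int
  unify Int ~ Int
let x : Int
let y : Bool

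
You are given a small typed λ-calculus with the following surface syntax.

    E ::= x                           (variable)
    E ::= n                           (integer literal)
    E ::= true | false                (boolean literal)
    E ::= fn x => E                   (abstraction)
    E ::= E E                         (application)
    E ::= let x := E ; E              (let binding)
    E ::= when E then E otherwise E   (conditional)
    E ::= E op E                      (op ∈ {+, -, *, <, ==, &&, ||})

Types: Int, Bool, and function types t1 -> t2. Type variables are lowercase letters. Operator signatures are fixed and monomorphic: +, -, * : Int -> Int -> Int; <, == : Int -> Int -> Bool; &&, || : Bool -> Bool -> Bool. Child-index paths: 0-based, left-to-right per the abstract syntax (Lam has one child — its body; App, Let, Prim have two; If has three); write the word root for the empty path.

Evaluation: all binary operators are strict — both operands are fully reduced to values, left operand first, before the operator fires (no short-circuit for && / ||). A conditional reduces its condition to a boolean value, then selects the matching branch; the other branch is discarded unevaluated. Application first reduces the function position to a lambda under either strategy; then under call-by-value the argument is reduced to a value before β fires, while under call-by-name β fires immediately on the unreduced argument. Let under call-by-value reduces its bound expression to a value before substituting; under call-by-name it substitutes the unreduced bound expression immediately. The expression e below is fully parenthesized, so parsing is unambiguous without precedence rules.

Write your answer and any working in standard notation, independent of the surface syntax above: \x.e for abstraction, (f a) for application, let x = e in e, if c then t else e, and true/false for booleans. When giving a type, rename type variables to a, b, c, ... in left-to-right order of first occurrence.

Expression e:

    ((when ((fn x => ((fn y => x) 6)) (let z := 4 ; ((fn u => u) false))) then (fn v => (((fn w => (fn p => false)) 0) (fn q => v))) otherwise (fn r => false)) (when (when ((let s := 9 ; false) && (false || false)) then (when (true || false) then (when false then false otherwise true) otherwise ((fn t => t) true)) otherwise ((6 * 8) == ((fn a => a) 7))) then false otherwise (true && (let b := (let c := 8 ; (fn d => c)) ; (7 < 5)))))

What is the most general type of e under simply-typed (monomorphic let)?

Answer: Bool

Derivation:
x : a
\y._ : b -> a
  unify b -> a ~ Int -> c
  unify b ~ Int
  unify a ~ c
_ _ : c
\x._ : c -> c
let z : Int
u : d
\u._ : d -> d
  unify d -> d ~ Bool -> e
  unify d ~ Bool
  unify Bool ~ e
_ _ : Bool
  unify c -> c ~ Bool -> f
  unify c ~ Bool
  unify Bool ~ f
_ _ : Bool
  unify Bool ~ Bool
\p._ : i -> Bool
\w._ : h -> i -> Bool
  unify h -> i -> Bool ~ Int -> j
  unify h ~ Int
  unify i -> Bool ~ j
_ _ : i -> Bool
v : g
\q._ : k -> g
  unify i -> Bool ~ (k -> g) -> l
  unify i ~ k -> g
  unify Bool ~ l
_ _ : Bool
\v._ : g -> Bool
\r._ : m -> Bool
  unify g -> Bool ~ m -> Bool
  unify g ~ m
  unify Bool ~ Bool
let s : Int
  unify Bool ~ Bool
  unify Bool ~ Bool
  unify Bool ~ Bool
  unify Bool ~ Bool
  unify Bool ~ Bool
  unify Bool ~ Bool
  unify Bool ~ Bool
  unify Bool ~ Bool
  unify Bool ~ Bool
  unify Bool ~ Bool
t : n
\t._ : n -> n
  unify n -> n ~ Bool -> o
  unify n ~ Bool
  unify Bool ~ o
_ _ : Bool
  unify Bool ~ Bool
  unify Int ~ Int
  unify Int ~ Int
  unify Int ~ Int
a : p
\a._ : p -> p
  unify p -> p ~ Int -> q
  unify p ~ Int
  unify Int ~ q
_ _ : Int
  unify Int ~ Int
  unify Bool ~ Bool
  unify Bool ~ Bool
  unify Bool ~ Bool
let c : Int
c : Int
\d._ : r -> Int
let b : r -> Int
  unify Int ~ Int
  unify Int ~ Int
  unify Bool ~ Bool
  unify Bool ~ Bool
  unify m -> Bool ~ Bool -> s
  unify m ~ Bool
  unify Bool ~ s
_ _ : Bool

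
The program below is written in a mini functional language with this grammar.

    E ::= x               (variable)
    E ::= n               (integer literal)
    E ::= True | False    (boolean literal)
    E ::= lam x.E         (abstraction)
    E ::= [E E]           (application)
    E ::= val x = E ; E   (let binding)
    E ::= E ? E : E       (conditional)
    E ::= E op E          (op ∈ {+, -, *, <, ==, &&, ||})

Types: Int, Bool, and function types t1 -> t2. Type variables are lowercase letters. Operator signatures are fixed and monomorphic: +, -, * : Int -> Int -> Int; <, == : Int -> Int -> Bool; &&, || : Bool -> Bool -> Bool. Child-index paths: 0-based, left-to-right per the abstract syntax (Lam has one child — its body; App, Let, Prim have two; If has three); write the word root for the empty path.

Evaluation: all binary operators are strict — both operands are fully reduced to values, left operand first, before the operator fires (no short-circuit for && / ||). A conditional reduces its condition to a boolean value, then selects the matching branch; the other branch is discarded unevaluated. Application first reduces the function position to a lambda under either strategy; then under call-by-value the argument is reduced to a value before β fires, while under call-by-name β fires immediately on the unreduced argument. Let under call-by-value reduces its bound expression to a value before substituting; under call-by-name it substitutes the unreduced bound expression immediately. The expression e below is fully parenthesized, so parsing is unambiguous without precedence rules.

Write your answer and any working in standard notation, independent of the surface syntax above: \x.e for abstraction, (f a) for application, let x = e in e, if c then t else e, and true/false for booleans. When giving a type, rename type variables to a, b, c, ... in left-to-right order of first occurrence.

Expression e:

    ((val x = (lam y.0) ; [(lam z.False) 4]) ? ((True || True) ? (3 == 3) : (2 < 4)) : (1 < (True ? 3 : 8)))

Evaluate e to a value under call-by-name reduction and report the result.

Derivation:
step 0: (if (let x = (\y.0) in ((\z.false) 4)) then (if (true || true) then (3 == 3) else (2 < 4)) else (1 < (if true then 3 else 8)))
step 1: [let@0] (if ((\z.false) 4) then (if (true || true) then (3 == 3) else (2 < 4)) else (1 < (if true then 3 else 8)))
step 2: [beta@0] (if false then (if (true || true) then (3 == 3) else (2 < 4)) else (1 < (if true then 3 else 8)))
step 3: [if@root] (1 < (if true then 3 else 8))
step 4: [if@1] (1 < 3)
step 5: [delta@root] true

Answer: true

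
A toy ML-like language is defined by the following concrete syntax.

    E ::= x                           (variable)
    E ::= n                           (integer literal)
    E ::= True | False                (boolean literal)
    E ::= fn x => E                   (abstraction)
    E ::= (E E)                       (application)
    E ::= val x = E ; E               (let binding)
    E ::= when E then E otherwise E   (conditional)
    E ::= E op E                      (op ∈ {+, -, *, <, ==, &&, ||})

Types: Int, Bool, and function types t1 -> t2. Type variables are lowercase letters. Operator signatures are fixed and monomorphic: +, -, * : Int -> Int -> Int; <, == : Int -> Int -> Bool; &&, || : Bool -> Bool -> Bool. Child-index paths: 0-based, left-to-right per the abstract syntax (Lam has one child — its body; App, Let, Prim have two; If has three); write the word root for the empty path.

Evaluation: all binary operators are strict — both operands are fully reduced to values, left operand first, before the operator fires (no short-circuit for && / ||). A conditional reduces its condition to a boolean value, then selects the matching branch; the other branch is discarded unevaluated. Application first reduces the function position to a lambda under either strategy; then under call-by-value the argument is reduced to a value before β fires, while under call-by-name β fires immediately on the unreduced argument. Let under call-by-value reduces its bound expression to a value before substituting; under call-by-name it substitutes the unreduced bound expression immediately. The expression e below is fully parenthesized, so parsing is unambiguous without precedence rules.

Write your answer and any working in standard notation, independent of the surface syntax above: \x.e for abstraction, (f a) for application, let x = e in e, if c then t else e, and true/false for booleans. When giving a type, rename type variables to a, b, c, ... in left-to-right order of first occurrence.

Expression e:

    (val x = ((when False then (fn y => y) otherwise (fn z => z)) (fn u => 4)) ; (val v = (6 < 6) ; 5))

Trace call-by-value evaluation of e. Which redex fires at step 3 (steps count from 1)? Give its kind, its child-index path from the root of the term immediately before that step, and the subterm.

Answer: let at root : (let x = (\u.4) in (let v = (6 < 6) in 5))

Trace:
step 0: (let x = ((if false then (\y.y) else (\z.z)) (\u.4)) in (let v = (6 < 6) in 5))
step 1: [if@0.0] (let x = ((\z.z) (\u.4)) in (let v = (6 < 6) in 5))
step 2: [beta@0] (let x = (\u.4) in (let v = (6 < 6) in 5))
step 3: [let@root] (let v = (6 < 6) in 5)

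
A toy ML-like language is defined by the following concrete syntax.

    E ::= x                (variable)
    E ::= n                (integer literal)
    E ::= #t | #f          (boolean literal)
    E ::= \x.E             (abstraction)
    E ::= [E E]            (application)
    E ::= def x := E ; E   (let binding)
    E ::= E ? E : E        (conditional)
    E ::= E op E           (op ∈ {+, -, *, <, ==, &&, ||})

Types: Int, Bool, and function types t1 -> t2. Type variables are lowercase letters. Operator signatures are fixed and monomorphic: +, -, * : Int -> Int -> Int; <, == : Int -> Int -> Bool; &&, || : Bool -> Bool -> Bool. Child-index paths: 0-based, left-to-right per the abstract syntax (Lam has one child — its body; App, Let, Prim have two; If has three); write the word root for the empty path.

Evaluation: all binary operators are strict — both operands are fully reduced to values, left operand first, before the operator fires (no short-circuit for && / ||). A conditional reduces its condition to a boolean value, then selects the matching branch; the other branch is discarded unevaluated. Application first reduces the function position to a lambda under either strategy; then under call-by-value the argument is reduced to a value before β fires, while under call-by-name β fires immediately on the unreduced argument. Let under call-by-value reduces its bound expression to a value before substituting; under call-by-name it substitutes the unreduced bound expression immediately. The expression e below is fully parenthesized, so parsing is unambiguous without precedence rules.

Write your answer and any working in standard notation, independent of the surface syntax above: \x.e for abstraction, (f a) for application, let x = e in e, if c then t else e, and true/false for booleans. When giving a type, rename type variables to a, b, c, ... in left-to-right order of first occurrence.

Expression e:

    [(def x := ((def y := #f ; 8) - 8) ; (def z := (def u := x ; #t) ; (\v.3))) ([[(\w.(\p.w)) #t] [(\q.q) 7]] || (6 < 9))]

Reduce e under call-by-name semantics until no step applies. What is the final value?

Answer: 3

Working:
step 0: ((let x = ((let y = false in 8) - 8) in (let z = (let u = x in true) in (\v.3))) ((((\w.(\p.w)) true) ((\q.q) 7)) || (6 < 9)))
step 1: [let@0] ((let z = (let u = ((let y = false in 8) - 8) in true) in (\v.3)) ((((\w.(\p.w)) true) ((\q.q) 7)) || (6 < 9)))
step 2: [let@0] ((\v.3) ((((\w.(\p.w)) true) ((\q.q) 7)) || (6 < 9)))
step 3: [beta@root] 3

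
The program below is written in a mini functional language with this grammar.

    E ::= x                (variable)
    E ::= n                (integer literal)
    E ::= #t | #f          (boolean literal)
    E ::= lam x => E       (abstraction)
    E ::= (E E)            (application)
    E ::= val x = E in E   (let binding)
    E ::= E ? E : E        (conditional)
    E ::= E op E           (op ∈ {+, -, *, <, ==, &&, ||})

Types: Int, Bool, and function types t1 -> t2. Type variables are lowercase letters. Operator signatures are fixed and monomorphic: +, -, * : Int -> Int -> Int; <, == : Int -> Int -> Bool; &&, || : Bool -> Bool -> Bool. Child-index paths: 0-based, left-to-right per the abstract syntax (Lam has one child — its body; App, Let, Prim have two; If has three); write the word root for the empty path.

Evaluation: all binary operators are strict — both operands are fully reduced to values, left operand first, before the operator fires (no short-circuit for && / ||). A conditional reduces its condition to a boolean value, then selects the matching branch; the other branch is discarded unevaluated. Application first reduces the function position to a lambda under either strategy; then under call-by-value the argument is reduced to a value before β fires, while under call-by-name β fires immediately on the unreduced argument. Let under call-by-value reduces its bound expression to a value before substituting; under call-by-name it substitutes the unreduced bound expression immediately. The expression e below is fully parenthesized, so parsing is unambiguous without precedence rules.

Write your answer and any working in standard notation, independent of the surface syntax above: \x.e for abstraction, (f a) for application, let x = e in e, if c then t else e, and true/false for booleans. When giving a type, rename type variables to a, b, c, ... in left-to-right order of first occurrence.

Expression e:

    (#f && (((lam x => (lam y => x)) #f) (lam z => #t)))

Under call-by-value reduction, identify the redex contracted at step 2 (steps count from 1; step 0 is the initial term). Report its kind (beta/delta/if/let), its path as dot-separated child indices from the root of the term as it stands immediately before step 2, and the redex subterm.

Answer: beta at 1 : ((\y.false) (\z.true))

Trace:
step 0: (false && (((\x.(\y.x)) false) (\z.true)))
step 1: [beta@1.0] (false && ((\y.false) (\z.true)))
step 2: [beta@1] (false && false)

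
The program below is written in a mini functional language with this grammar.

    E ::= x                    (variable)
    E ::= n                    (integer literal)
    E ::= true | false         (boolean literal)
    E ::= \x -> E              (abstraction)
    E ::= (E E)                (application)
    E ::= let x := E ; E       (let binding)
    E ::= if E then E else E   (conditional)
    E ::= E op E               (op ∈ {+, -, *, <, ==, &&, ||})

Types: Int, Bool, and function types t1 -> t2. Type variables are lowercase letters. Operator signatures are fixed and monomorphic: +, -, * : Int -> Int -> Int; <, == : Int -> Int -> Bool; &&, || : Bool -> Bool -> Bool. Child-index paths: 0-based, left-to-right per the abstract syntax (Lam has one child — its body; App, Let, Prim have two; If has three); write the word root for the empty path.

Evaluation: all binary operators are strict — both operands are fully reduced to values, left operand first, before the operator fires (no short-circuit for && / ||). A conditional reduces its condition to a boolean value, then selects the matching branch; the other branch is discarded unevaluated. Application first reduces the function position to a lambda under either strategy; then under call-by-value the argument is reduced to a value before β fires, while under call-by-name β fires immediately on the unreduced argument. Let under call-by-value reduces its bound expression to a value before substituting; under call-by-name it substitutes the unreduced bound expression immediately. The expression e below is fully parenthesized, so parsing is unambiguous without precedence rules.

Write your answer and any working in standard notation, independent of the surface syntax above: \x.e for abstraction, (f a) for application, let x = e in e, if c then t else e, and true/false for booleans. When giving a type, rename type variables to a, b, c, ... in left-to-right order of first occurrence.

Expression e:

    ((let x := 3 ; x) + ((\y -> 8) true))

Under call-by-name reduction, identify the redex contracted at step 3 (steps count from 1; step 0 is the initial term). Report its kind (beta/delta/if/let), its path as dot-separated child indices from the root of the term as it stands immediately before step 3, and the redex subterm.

Derivation:
step 0: ((let x = 3 in x) + ((\y.8) true))
step 1: [let@0] (3 + ((\y.8) true))
step 2: [beta@1] (3 + 8)
step 3: [delta@root] 11

Answer: delta at root : (3 + 8)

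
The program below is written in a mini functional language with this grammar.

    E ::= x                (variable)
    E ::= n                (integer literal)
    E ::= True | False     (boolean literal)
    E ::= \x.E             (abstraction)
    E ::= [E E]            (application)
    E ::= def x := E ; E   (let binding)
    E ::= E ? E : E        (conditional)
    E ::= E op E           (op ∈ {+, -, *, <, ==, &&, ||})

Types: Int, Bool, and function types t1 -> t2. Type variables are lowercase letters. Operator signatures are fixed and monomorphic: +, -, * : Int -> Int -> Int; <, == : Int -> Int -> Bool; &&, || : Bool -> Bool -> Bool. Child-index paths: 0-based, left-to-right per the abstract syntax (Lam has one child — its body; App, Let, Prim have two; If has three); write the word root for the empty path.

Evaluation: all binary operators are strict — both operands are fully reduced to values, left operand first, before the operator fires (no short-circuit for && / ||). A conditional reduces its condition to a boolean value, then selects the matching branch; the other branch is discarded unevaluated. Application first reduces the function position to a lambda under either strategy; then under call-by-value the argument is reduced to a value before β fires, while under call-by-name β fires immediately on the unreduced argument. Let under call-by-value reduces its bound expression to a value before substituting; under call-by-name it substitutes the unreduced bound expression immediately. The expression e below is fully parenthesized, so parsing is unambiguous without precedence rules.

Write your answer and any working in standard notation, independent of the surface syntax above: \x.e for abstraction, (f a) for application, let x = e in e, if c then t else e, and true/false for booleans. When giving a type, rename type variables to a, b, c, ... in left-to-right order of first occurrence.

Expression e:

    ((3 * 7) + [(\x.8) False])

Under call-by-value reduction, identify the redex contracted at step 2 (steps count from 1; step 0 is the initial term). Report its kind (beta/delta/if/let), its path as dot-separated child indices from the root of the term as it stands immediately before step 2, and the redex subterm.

Trace:
step 0: ((3 * 7) + ((\x.8) false))
step 1: [delta@0] (21 + ((\x.8) false))
step 2: [beta@1] (21 + 8)

Answer: beta at 1 : ((\x.8) false)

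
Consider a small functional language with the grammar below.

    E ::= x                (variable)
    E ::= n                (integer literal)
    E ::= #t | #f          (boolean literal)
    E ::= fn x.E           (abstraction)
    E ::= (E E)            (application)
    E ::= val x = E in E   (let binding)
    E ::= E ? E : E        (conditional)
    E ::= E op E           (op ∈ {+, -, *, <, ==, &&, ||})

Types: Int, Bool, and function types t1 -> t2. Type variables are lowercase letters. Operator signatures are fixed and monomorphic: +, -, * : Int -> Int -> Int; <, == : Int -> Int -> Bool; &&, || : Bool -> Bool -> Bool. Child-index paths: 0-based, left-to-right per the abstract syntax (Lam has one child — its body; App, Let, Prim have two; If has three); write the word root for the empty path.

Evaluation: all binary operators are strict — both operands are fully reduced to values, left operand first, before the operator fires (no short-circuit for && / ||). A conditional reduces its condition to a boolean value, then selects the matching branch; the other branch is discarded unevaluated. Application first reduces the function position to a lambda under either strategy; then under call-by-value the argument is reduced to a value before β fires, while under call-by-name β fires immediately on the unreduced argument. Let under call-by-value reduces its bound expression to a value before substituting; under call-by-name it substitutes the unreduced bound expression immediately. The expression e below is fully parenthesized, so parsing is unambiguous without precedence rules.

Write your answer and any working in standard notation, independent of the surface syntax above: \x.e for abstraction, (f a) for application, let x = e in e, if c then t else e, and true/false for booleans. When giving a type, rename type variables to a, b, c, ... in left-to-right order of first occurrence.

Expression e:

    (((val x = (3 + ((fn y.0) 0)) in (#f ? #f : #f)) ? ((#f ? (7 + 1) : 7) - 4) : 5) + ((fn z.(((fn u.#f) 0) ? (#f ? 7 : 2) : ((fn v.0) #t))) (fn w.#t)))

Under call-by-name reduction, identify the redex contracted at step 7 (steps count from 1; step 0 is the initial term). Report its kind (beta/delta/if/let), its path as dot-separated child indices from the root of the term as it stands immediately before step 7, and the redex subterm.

Trace:
step 0: ((if (let x = (3 + ((\y.0) 0)) in (if false then false else false)) then ((if false then (7 + 1) else 7) - 4) else 5) + ((\z.(if ((\u.false) 0) then (if false then 7 else 2) else ((\v.0) true))) (\w.true)))
step 1: [let@0.0] ((if (if false then false else false) then ((if false then (7 + 1) else 7) - 4) else 5) + ((\z.(if ((\u.false) 0) then (if false then 7 else 2) else ((\v.0) true))) (\w.true)))
step 2: [if@0.0] ((if false then ((if false then (7 + 1) else 7) - 4) else 5) + ((\z.(if ((\u.false) 0) then (if false then 7 else 2) else ((\v.0) true))) (\w.true)))
step 3: [if@0] (5 + ((\z.(if ((\u.false) 0) then (if false then 7 else 2) else ((\v.0) true))) (\w.true)))
step 4: [beta@1] (5 + (if ((\u.false) 0) then (if false then 7 else 2) else ((\v.0) true)))
step 5: [beta@1.0] (5 + (if false then (if false then 7 else 2) else ((\v.0) true)))
step 6: [if@1] (5 + ((\v.0) true))
step 7: [beta@1] (5 + 0)

Answer: beta at 1 : ((\v.0) true)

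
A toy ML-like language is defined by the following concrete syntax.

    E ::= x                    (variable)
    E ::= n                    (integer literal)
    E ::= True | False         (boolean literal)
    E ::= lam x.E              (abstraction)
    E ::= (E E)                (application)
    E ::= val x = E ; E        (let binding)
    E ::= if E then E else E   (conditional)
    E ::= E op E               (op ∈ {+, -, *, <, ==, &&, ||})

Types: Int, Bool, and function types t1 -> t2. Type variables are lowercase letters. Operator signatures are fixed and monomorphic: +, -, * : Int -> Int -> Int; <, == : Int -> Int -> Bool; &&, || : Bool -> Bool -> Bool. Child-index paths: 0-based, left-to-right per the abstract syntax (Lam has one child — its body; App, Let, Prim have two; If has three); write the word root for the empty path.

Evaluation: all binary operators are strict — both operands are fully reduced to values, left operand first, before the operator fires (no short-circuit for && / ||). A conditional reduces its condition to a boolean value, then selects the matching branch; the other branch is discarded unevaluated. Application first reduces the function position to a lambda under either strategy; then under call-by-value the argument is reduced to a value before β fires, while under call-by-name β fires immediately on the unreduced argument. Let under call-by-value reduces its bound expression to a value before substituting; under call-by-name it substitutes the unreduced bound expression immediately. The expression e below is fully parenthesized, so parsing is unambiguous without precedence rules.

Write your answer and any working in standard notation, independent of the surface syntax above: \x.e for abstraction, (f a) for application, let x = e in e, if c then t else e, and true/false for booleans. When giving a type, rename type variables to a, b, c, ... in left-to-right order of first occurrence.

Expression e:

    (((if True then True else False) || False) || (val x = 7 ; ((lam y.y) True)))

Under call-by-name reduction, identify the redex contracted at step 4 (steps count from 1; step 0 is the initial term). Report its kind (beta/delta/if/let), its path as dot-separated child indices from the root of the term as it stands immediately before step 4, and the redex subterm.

Answer: beta at 1 : ((\y.y) true)

Derivation:
step 0: (((if true then true else false) || false) || (let x = 7 in ((\y.y) true)))
step 1: [if@0.0] ((true || false) || (let x = 7 in ((\y.y) true)))
step 2: [delta@0] (true || (let x = 7 in ((\y.y) true)))
step 3: [let@1] (true || ((\y.y) true))
step 4: [beta@1] (true || true)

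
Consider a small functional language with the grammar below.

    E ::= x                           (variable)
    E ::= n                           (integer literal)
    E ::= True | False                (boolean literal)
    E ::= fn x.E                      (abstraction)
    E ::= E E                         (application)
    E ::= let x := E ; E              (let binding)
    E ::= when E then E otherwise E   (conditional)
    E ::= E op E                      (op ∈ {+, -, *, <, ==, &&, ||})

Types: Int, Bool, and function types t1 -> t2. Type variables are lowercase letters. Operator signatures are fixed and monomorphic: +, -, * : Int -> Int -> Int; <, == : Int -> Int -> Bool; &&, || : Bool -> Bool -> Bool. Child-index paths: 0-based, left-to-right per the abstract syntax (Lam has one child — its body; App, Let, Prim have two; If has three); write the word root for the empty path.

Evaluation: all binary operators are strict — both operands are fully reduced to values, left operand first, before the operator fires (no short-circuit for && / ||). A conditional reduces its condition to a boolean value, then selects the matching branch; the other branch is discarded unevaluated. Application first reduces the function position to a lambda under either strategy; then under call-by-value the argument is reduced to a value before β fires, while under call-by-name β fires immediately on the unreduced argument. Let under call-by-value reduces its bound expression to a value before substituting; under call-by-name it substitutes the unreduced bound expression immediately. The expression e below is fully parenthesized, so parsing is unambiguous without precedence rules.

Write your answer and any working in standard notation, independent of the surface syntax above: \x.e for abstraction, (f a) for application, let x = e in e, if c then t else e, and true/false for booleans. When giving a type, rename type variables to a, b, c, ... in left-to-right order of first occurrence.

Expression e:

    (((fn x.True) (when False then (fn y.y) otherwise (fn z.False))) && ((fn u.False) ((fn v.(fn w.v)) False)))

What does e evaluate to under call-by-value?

Answer: false

Working:
step 0: (((\x.true) (if false then (\y.y) else (\z.false))) && ((\u.false) ((\v.(\w.v)) false)))
step 1: [if@0.1] (((\x.true) (\z.false)) && ((\u.false) ((\v.(\w.v)) false)))
step 2: [beta@0] (true && ((\u.false) ((\v.(\w.v)) false)))
step 3: [beta@1.1] (true && ((\u.false) (\w.false)))
step 4: [beta@1] (true && false)
step 5: [delta@root] false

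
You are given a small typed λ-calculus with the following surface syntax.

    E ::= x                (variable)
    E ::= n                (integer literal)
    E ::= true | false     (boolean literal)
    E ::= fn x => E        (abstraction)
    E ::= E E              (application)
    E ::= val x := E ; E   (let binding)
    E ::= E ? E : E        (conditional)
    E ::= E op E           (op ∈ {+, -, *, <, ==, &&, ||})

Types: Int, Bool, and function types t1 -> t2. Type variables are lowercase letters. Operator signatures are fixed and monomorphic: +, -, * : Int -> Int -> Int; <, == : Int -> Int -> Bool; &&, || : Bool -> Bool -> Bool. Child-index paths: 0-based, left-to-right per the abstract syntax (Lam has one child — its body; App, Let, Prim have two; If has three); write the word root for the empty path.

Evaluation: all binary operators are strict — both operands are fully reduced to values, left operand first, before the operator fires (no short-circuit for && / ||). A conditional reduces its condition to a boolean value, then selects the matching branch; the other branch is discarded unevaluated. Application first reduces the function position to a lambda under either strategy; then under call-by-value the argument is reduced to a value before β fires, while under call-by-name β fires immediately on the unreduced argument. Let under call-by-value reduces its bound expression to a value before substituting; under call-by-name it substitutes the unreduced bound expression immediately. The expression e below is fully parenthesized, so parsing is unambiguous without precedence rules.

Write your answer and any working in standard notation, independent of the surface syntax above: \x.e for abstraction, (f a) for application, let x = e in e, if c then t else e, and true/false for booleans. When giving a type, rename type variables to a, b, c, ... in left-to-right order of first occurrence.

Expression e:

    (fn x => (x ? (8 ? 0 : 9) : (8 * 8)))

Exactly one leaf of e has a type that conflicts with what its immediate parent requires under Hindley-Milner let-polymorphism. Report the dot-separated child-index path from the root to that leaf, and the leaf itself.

Answer: 0.1.0 : 8

Working:
x : a
  unify a ~ Bool
  unify Int ~ Bool
  FAIL: mismatch Int ~ Bool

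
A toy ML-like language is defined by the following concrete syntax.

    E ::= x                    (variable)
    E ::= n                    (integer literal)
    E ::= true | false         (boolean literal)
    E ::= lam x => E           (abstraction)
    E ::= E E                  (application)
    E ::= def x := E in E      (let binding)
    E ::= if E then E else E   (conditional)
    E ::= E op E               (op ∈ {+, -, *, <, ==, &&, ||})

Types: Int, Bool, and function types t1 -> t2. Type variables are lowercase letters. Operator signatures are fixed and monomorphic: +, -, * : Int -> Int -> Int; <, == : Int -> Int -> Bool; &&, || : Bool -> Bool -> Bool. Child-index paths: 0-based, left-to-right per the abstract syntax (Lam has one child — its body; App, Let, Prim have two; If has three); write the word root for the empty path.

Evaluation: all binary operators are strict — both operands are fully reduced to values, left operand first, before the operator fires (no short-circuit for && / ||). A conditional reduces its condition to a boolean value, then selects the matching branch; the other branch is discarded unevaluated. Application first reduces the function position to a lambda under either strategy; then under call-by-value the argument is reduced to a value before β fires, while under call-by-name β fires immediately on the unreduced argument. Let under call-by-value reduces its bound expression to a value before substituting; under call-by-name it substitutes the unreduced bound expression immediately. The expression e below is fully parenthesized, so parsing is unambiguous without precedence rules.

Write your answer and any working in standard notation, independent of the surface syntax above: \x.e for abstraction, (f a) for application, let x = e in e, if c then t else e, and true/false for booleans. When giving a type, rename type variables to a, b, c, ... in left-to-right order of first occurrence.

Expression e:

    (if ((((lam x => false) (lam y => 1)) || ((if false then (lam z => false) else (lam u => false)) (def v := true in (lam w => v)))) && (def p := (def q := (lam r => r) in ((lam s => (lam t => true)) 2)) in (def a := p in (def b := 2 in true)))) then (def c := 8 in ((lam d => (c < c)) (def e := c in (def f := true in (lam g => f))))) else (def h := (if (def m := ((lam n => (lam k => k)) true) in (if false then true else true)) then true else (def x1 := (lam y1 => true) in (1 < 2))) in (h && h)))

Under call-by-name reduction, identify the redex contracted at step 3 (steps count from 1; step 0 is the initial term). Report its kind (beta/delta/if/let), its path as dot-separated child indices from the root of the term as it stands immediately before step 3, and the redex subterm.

Answer: beta at 0.0.1 : ((\u.false) (let v = true in (\w.v)))

Derivation:
step 0: (if ((((\x.false) (\y.1)) || ((if false then (\z.false) else (\u.false)) (let v = true in (\w.v)))) && (let p = (let q = (\r.r) in ((\s.(\t.true)) 2)) in (let a = p in (let b = 2 in true)))) then (let c = 8 in ((\d.(c < c)) (let e = c in (let f = true in (\g.f))))) else (let h = (if (let m = ((\n.(\k.k)) true) in (if false then true else true)) then true else (let x1 = (\y1.true) in (1 < 2))) in (h && h)))
step 1: [beta@0.0.0] (if ((false || ((if false then (\z.false) else (\u.false)) (let v = true in (\w.v)))) && (let p = (let q = (\r.r) in ((\s.(\t.true)) 2)) in (let a = p in (let b = 2 in true)))) then (let c = 8 in ((\d.(c < c)) (let e = c in (let f = true in (\g.f))))) else (let h = (if (let m = ((\n.(\k.k)) true) in (if false then true else true)) then true else (let x1 = (\y1.true) in (1 < 2))) in (h && h)))
step 2: [if@0.0.1.0] (if ((false || ((\u.false) (let v = true in (\w.v)))) && (let p = (let q = (\r.r) in ((\s.(\t.true)) 2)) in (let a = p in (let b = 2 in true)))) then (let c = 8 in ((\d.(c < c)) (let e = c in (let f = true in (\g.f))))) else (let h = (if (let m = ((\n.(\k.k)) true) in (if false then true else true)) then true else (let x1 = (\y1.true) in (1 < 2))) in (h && h)))
step 3: [beta@0.0.1] (if ((false || false) && (let p = (let q = (\r.r) in ((\s.(\t.true)) 2)) in (let a = p in (let b = 2 in true)))) then (let c = 8 in ((\d.(c < c)) (let e = c in (let f = true in (\g.f))))) else (let h = (if (let m = ((\n.(\k.k)) true) in (if false then true else true)) then true else (let x1 = (\y1.true) in (1 < 2))) in (h && h)))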